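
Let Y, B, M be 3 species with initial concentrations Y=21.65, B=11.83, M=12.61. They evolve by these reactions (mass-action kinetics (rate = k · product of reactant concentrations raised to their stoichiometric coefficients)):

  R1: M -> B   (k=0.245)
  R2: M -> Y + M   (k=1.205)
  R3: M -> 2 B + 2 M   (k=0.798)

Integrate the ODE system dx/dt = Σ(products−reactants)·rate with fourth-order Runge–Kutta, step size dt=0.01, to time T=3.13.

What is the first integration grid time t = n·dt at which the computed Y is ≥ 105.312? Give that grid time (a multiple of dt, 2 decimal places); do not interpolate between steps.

Threshold first reached at t = 2.53

RK4 with dt=0.01: 313 steps to T=3.13. Trajectory (selected grid times):
t=0.00: Y=21.65 B=11.83 M=12.61
t=0.35: Y=27.52 B=20.79 M=15.30
t=0.70: Y=34.64 B=31.67 M=18.57
t=1.04: Y=43.01 B=44.46 M=22.41
t=1.39: Y=53.44 B=60.40 M=27.20
t=1.74: Y=66.09 B=79.73 M=33.01
t=2.09: Y=81.45 B=103.20 M=40.06
t=2.43: Y=99.51 B=130.78 M=48.34
t=2.52: Y=104.88 B=138.99 M=50.81
t=2.53: Y=105.50 B=139.93 M=51.09
t=2.78: Y=122.00 B=165.15 M=58.66
t=3.13: Y=149.30 B=206.86 M=71.19
Y(2.52)=104.884 < 105.312 but Y(2.53)=105.498 ≥ 105.312, so the first grid time is t=2.53.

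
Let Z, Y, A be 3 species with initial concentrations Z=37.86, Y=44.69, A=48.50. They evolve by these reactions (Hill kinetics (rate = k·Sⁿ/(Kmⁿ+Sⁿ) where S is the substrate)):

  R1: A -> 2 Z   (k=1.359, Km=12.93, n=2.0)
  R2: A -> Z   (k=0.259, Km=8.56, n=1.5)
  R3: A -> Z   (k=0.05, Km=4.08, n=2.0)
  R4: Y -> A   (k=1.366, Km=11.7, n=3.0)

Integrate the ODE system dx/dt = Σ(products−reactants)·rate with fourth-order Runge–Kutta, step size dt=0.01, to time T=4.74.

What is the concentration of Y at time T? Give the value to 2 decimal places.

Y at T = 38.36

RK4 with dt=0.01: 474 steps to T=4.74. Trajectory (selected grid times):
t=0.00: Z=37.86 Y=44.69 A=48.50
t=0.53: Z=39.36 Y=43.98 A=48.38
t=1.05: Z=40.83 Y=43.28 A=48.27
t=1.58: Z=42.33 Y=42.57 A=48.15
t=2.11: Z=43.82 Y=41.86 A=48.04
t=2.63: Z=45.29 Y=41.17 A=47.92
t=3.16: Z=46.79 Y=40.46 A=47.80
t=3.69: Z=48.29 Y=39.76 A=47.69
t=4.21: Z=49.75 Y=39.06 A=47.57
t=4.74: Z=51.25 Y=38.36 A=47.45
Read off Y at T=4.74: 38.36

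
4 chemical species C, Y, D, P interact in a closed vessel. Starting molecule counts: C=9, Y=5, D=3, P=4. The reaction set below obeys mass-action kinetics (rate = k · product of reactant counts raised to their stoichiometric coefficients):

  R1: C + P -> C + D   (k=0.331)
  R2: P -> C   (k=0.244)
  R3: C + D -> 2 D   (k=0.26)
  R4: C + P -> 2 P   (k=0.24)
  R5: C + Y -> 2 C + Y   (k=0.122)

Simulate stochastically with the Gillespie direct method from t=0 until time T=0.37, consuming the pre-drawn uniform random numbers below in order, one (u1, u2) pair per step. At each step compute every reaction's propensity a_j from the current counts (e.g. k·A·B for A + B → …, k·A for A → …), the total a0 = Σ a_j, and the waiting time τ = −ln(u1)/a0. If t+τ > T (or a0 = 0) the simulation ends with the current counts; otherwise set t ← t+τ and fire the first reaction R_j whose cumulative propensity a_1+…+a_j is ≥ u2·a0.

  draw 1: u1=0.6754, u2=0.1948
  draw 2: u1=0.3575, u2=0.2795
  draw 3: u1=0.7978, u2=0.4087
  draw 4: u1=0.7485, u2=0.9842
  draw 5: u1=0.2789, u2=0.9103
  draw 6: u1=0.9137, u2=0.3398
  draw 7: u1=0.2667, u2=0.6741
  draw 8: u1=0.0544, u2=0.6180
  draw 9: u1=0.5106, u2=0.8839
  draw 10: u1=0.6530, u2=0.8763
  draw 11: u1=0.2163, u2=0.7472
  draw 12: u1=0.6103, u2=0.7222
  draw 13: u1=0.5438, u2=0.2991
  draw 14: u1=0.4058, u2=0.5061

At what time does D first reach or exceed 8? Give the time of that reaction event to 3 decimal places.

t=0.000: C=9 Y=5 D=3 P=4
Draw 1: a1=11.916, a2=0.976, a3=7.020, a4=8.640, a5=5.490, a0=34.042; τ=−ln(0.6754)/34.042=0.012 → t=0.012; u2·a0=0.1948·34.042=6.631 ≤ a1=11.916 → R1 fires; C=9 Y=5 D=4 P=3
Draw 2: a1=8.937, a2=0.732, a3=9.360, a4=6.480, a5=5.490, a0=30.999; τ=−ln(0.3575)/30.999=0.033 → t=0.045; u2·a0=0.2795·30.999=8.664 ≤ a1=8.937 → R1 fires; C=9 Y=5 D=5 P=2
Draw 3: a1=5.958, a2=0.488, a3=11.700, a4=4.320, a5=5.490, a0=27.956; τ=−ln(0.7978)/27.956=0.008 → t=0.053; u2·a0=0.4087·27.956=11.426; a1+a2=6.446 < 11.426 ≤ a1+…+a3=18.146 → R3 fires; C=8 Y=5 D=6 P=2
Draw 4: a1=5.296, a2=0.488, a3=12.480, a4=3.840, a5=4.880, a0=26.984; τ=−ln(0.7485)/26.984=0.011 → t=0.064; u2·a0=0.9842·26.984=26.558; a1+…+a4=22.104 < 26.558 ≤ a1+…+a5=26.984 → R5 fires; C=9 Y=5 D=6 P=2
Draw 5: a1=5.958, a2=0.488, a3=14.040, a4=4.320, a5=5.490, a0=30.296; τ=−ln(0.2789)/30.296=0.042 → t=0.106; u2·a0=0.9103·30.296=27.578; a1+…+a4=24.806 < 27.578 ≤ a1+…+a5=30.296 → R5 fires; C=10 Y=5 D=6 P=2
Draw 6: a1=6.620, a2=0.488, a3=15.600, a4=4.800, a5=6.100, a0=33.608; τ=−ln(0.9137)/33.608=0.003 → t=0.108; u2·a0=0.3398·33.608=11.420; a1+a2=7.108 < 11.420 ≤ a1+…+a3=22.708 → R3 fires; C=9 Y=5 D=7 P=2
Draw 7: a1=5.958, a2=0.488, a3=16.380, a4=4.320, a5=5.490, a0=32.636; τ=−ln(0.2667)/32.636=0.040 → t=0.149; u2·a0=0.6741·32.636=22.000; a1+a2=6.446 < 22.000 ≤ a1+…+a3=22.826 → R3 fires; C=8 Y=5 D=8 P=2
Draw 8: a1=5.296, a2=0.488, a3=16.640, a4=3.840, a5=4.880, a0=31.144; τ=−ln(0.0544)/31.144=0.093 → t=0.242; u2·a0=0.6180·31.144=19.247; a1+a2=5.784 < 19.247 ≤ a1+…+a3=22.424 → R3 fires; C=7 Y=5 D=9 P=2
Draw 9: a1=4.634, a2=0.488, a3=16.380, a4=3.360, a5=4.270, a0=29.132; τ=−ln(0.5106)/29.132=0.023 → t=0.265; u2·a0=0.8839·29.132=25.750; a1+…+a4=24.862 < 25.750 ≤ a1+…+a5=29.132 → R5 fires; C=8 Y=5 D=9 P=2
Draw 10: a1=5.296, a2=0.488, a3=18.720, a4=3.840, a5=4.880, a0=33.224; τ=−ln(0.6530)/33.224=0.013 → t=0.278; u2·a0=0.8763·33.224=29.114; a1+…+a4=28.344 < 29.114 ≤ a1+…+a5=33.224 → R5 fires; C=9 Y=5 D=9 P=2
Draw 11: a1=5.958, a2=0.488, a3=21.060, a4=4.320, a5=5.490, a0=37.316; τ=−ln(0.2163)/37.316=0.041 → t=0.319; u2·a0=0.7472·37.316=27.883; a1+…+a3=27.506 < 27.883 ≤ a1+…+a4=31.826 → R4 fires; C=8 Y=5 D=9 P=3
Draw 12: a1=7.944, a2=0.732, a3=18.720, a4=5.760, a5=4.880, a0=38.036; τ=−ln(0.6103)/38.036=0.013 → t=0.332; u2·a0=0.7222·38.036=27.470; a1+…+a3=27.396 < 27.470 ≤ a1+…+a4=33.156 → R4 fires; C=7 Y=5 D=9 P=4
Draw 13: a1=9.268, a2=0.976, a3=16.380, a4=6.720, a5=4.270, a0=37.614; τ=−ln(0.5438)/37.614=0.016 → t=0.348; u2·a0=0.2991·37.614=11.250; a1+a2=10.244 < 11.250 ≤ a1+…+a3=26.624 → R3 fires; C=6 Y=5 D=10 P=4
Draw 14: a1=7.944, a2=0.976, a3=15.600, a4=5.760, a5=3.660, a0=33.940; τ=−ln(0.4058)/33.940=0.027 → t=0.375 > T=0.37: stop.
D first becomes ≥ 8 when it reaches 8 at the event at t=0.149.

Threshold first reached at t = 0.149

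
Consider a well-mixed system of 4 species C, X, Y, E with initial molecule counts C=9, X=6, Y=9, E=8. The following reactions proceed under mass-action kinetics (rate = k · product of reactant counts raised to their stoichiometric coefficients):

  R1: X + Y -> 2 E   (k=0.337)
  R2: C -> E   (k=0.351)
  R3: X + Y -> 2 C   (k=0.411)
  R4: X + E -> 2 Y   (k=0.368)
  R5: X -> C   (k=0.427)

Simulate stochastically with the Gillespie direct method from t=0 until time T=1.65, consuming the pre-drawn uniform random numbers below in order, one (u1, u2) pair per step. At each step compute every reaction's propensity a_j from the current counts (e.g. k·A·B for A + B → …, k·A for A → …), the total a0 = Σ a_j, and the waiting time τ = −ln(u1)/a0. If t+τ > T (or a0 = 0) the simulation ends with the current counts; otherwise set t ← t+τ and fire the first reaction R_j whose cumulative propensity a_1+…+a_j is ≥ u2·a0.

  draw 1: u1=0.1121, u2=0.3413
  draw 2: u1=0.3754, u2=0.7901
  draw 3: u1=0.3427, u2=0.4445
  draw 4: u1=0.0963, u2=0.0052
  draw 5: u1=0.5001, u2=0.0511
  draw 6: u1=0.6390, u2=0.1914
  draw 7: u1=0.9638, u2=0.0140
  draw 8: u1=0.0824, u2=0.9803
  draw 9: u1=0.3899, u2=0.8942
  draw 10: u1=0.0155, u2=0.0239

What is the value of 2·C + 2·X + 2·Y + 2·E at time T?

Check how each reaction changes W = 2·C + 2·X + 2·Y + 2·E (weight of products minus weight of reactants):
R1: X + Y -> 2 E: (2·2) − (2·1 + 2·1) = 4 − 4 = 0
R2: C -> E: (2·1) − (2·1) = 2 − 2 = 0
R3: X + Y -> 2 C: (2·2) − (2·1 + 2·1) = 4 − 4 = 0
R4: X + E -> 2 Y: (2·2) − (2·1 + 2·1) = 4 − 4 = 0
R5: X -> C: (2·1) − (2·1) = 2 − 2 = 0
Every reaction leaves W unchanged, so W is conserved and no simulation is needed: W(T) = W(0) = 2·9 + 2·6 + 2·9 + 2·8 = 64

Value at T = 64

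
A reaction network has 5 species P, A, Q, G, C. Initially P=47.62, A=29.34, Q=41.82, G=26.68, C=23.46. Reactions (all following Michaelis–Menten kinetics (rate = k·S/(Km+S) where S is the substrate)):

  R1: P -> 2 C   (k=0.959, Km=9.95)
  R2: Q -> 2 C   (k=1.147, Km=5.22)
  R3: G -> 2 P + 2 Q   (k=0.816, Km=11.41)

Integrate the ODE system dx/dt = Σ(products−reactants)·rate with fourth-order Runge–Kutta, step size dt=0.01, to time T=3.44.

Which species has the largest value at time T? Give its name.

Dominant species at T: P

RK4 with dt=0.01: 344 steps to T=3.44. Trajectory (selected grid times):
t=0.00: P=47.62 A=29.34 Q=41.82 G=26.68 C=23.46
t=0.38: P=47.75 A=29.34 Q=41.87 G=26.46 C=24.84
t=0.76: P=47.88 A=29.34 Q=41.91 G=26.25 C=26.22
t=1.15: P=48.02 A=29.34 Q=41.96 G=26.03 C=27.63
t=1.53: P=48.15 A=29.34 Q=42.00 G=25.81 C=29.01
t=1.91: P=48.27 A=29.34 Q=42.04 G=25.60 C=30.39
t=2.29: P=48.40 A=29.34 Q=42.08 G=25.38 C=31.77
t=2.68: P=48.53 A=29.34 Q=42.12 G=25.16 C=33.19
t=3.06: P=48.65 A=29.34 Q=42.16 G=24.95 C=34.57
t=3.44: P=48.77 A=29.34 Q=42.20 G=24.74 C=35.95
At T=3.44: P=48.77 A=29.34 Q=42.20 G=24.74 C=35.95; the largest is P.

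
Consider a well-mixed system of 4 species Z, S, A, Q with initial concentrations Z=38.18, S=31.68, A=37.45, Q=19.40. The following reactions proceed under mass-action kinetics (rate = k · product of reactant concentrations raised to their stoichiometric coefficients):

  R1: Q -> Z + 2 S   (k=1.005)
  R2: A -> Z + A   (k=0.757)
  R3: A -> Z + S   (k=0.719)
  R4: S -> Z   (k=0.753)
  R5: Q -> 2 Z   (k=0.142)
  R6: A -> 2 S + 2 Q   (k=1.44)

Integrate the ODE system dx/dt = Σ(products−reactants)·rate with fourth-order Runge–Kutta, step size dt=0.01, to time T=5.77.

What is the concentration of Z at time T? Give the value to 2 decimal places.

Z at T = 349.73

RK4 with dt=0.01: 577 steps to T=5.77. Trajectory (selected grid times):
t=0.00: Z=38.18 S=31.68 A=37.45 Q=19.40
t=0.64: Z=114.94 S=87.32 A=9.41 Q=33.70
t=1.28: Z=187.44 S=91.19 A=2.36 Q=22.30
t=1.92: Z=243.11 S=75.39 A=0.59 Q=12.24
t=2.56: Z=282.43 S=56.01 A=0.15 Q=6.26
t=3.21: Z=309.35 S=38.97 A=0.04 Q=3.07
t=3.85: Z=326.74 S=26.28 A=0.01 Q=1.50
t=4.49: Z=337.98 S=17.29 A=0.00 Q=0.72
t=5.13: Z=345.18 S=11.19 A=0.00 Q=0.35
t=5.77: Z=349.73 S=7.16 A=0.00 Q=0.17
Read off Z at T=5.77: 349.73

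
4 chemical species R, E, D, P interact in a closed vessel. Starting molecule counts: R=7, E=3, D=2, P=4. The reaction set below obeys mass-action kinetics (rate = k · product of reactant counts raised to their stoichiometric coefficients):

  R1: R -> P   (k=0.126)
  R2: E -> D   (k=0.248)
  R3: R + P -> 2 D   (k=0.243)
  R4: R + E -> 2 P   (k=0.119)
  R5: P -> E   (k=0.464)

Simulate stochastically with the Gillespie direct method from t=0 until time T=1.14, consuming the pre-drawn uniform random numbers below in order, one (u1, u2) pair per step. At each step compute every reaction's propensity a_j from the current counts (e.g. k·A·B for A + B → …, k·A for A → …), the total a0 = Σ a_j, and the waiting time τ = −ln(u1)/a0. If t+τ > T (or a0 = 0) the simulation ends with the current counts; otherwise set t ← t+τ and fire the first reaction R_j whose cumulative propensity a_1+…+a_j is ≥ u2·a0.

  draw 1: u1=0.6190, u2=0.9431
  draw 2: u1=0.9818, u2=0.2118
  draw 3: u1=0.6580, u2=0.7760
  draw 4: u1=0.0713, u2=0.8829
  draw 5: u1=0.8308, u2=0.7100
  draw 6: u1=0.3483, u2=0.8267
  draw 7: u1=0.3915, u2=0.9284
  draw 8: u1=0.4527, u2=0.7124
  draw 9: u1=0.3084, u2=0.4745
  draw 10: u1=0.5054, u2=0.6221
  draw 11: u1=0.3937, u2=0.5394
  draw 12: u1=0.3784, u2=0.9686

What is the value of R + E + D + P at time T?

Value at T = 16

Check how each reaction changes W = R + E + D + P (weight of products minus weight of reactants):
R1: R -> P: (1·1) − (1·1) = 1 − 1 = 0
R2: E -> D: (1·1) − (1·1) = 1 − 1 = 0
R3: R + P -> 2 D: (1·2) − (1·1 + 1·1) = 2 − 2 = 0
R4: R + E -> 2 P: (1·2) − (1·1 + 1·1) = 2 − 2 = 0
R5: P -> E: (1·1) − (1·1) = 1 − 1 = 0
Every reaction leaves W unchanged, so W is conserved and no simulation is needed: W(T) = W(0) = 7 + 3 + 2 + 4 = 16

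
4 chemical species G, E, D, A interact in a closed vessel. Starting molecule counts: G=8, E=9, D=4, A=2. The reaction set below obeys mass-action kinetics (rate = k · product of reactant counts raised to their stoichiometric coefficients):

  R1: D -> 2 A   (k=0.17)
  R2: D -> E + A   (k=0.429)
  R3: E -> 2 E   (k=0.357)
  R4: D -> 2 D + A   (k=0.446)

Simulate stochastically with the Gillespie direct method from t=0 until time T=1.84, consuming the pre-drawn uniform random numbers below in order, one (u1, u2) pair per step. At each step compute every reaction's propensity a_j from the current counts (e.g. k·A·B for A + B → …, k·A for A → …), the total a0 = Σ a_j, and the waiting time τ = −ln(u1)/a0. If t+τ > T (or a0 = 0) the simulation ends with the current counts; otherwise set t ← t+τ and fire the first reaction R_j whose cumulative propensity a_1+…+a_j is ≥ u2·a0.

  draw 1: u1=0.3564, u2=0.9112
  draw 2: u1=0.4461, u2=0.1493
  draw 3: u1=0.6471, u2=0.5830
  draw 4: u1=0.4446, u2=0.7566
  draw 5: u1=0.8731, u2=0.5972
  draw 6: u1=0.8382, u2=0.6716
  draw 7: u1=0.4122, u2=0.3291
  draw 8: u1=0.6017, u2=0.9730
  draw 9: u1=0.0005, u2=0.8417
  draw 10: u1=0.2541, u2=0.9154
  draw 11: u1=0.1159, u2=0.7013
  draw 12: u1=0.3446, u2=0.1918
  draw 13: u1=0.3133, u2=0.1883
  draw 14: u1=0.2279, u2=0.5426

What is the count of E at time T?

E at T = 18

t=0.000: G=8 E=9 D=4 A=2
Draw 1: a1=0.680, a2=1.716, a3=3.213, a4=1.784, a0=7.393; τ=−ln(0.3564)/7.393=0.140 → t=0.140; u2·a0=0.9112·7.393=6.737; a1+…+a3=5.609 < 6.737 ≤ a1+…+a4=7.393 → R4 fires; G=8 E=9 D=5 A=3
Draw 2: a1=0.850, a2=2.145, a3=3.213, a4=2.230, a0=8.438; τ=−ln(0.4461)/8.438=0.096 → t=0.235; u2·a0=0.1493·8.438=1.260; a1=0.850 < 1.260 ≤ a1+a2=2.995 → R2 fires; G=8 E=10 D=4 A=4
Draw 3: a1=0.680, a2=1.716, a3=3.570, a4=1.784, a0=7.750; τ=−ln(0.6471)/7.750=0.056 → t=0.291; u2·a0=0.5830·7.750=4.518; a1+a2=2.396 < 4.518 ≤ a1+…+a3=5.966 → R3 fires; G=8 E=11 D=4 A=4
Draw 4: a1=0.680, a2=1.716, a3=3.927, a4=1.784, a0=8.107; τ=−ln(0.4446)/8.107=0.100 → t=0.391; u2·a0=0.7566·8.107=6.134; a1+a2=2.396 < 6.134 ≤ a1+…+a3=6.323 → R3 fires; G=8 E=12 D=4 A=4
Draw 5: a1=0.680, a2=1.716, a3=4.284, a4=1.784, a0=8.464; τ=−ln(0.8731)/8.464=0.016 → t=0.407; u2·a0=0.5972·8.464=5.055; a1+a2=2.396 < 5.055 ≤ a1+…+a3=6.680 → R3 fires; G=8 E=13 D=4 A=4
Draw 6: a1=0.680, a2=1.716, a3=4.641, a4=1.784, a0=8.821; τ=−ln(0.8382)/8.821=0.020 → t=0.427; u2·a0=0.6716·8.821=5.924; a1+a2=2.396 < 5.924 ≤ a1+…+a3=7.037 → R3 fires; G=8 E=14 D=4 A=4
Draw 7: a1=0.680, a2=1.716, a3=4.998, a4=1.784, a0=9.178; τ=−ln(0.4122)/9.178=0.097 → t=0.524; u2·a0=0.3291·9.178=3.020; a1+a2=2.396 < 3.020 ≤ a1+…+a3=7.394 → R3 fires; G=8 E=15 D=4 A=4
Draw 8: a1=0.680, a2=1.716, a3=5.355, a4=1.784, a0=9.535; τ=−ln(0.6017)/9.535=0.053 → t=0.577; u2·a0=0.9730·9.535=9.278; a1+…+a3=7.751 < 9.278 ≤ a1+…+a4=9.535 → R4 fires; G=8 E=15 D=5 A=5
Draw 9: a1=0.850, a2=2.145, a3=5.355, a4=2.230, a0=10.580; τ=−ln(0.0005)/10.580=0.718 → t=1.296; u2·a0=0.8417·10.580=8.905; a1+…+a3=8.350 < 8.905 ≤ a1+…+a4=10.580 → R4 fires; G=8 E=15 D=6 A=6
Draw 10: a1=1.020, a2=2.574, a3=5.355, a4=2.676, a0=11.625; τ=−ln(0.2541)/11.625=0.118 → t=1.414; u2·a0=0.9154·11.625=10.642; a1+…+a3=8.949 < 10.642 ≤ a1+…+a4=11.625 → R4 fires; G=8 E=15 D=7 A=7
Draw 11: a1=1.190, a2=3.003, a3=5.355, a4=3.122, a0=12.670; τ=−ln(0.1159)/12.670=0.170 → t=1.584; u2·a0=0.7013·12.670=8.885; a1+a2=4.193 < 8.885 ≤ a1+…+a3=9.548 → R3 fires; G=8 E=16 D=7 A=7
Draw 12: a1=1.190, a2=3.003, a3=5.712, a4=3.122, a0=13.027; τ=−ln(0.3446)/13.027=0.082 → t=1.665; u2·a0=0.1918·13.027=2.499; a1=1.190 < 2.499 ≤ a1+a2=4.193 → R2 fires; G=8 E=17 D=6 A=8
Draw 13: a1=1.020, a2=2.574, a3=6.069, a4=2.676, a0=12.339; τ=−ln(0.3133)/12.339=0.094 → t=1.759; u2·a0=0.1883·12.339=2.323; a1=1.020 < 2.323 ≤ a1+a2=3.594 → R2 fires; G=8 E=18 D=5 A=9
Draw 14: a1=0.850, a2=2.145, a3=6.426, a4=2.230, a0=11.651; τ=−ln(0.2279)/11.651=0.127 → t=1.886 > T=1.84: stop.
Read off E at T=1.84: 18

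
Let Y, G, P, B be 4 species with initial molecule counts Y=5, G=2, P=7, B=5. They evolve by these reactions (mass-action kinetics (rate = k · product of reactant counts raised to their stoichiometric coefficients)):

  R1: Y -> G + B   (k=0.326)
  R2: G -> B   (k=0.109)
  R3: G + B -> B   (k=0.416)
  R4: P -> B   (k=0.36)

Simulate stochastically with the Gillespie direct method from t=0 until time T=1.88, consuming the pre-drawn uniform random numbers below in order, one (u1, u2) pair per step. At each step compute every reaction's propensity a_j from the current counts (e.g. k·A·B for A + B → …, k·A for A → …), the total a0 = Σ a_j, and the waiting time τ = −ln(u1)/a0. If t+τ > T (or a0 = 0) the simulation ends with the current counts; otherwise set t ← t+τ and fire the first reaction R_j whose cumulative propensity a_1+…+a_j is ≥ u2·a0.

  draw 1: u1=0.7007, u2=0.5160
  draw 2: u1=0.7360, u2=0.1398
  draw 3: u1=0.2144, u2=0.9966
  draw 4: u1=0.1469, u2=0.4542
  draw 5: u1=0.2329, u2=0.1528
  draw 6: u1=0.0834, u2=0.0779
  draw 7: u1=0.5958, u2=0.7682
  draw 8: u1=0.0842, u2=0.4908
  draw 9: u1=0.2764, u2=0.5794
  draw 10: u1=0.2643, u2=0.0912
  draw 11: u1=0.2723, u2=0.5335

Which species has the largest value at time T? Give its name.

Dominant species at T: B

t=0.000: Y=5 G=2 P=7 B=5
Draw 1: a1=1.630, a2=0.218, a3=4.160, a4=2.520, a0=8.528; τ=−ln(0.7007)/8.528=0.042 → t=0.042; u2·a0=0.5160·8.528=4.400; a1+a2=1.848 < 4.400 ≤ a1+…+a3=6.008 → R3 fires; Y=5 G=1 P=7 B=5
Draw 2: a1=1.630, a2=0.109, a3=2.080, a4=2.520, a0=6.339; τ=−ln(0.7360)/6.339=0.048 → t=0.090; u2·a0=0.1398·6.339=0.886 ≤ a1=1.630 → R1 fires; Y=4 G=2 P=7 B=6
Draw 3: a1=1.304, a2=0.218, a3=4.992, a4=2.520, a0=9.034; τ=−ln(0.2144)/9.034=0.170 → t=0.261; u2·a0=0.9966·9.034=9.003; a1+…+a3=6.514 < 9.003 ≤ a1+…+a4=9.034 → R4 fires; Y=4 G=2 P=6 B=7
Draw 4: a1=1.304, a2=0.218, a3=5.824, a4=2.160, a0=9.506; τ=−ln(0.1469)/9.506=0.202 → t=0.462; u2·a0=0.4542·9.506=4.318; a1+a2=1.522 < 4.318 ≤ a1+…+a3=7.346 → R3 fires; Y=4 G=1 P=6 B=7
Draw 5: a1=1.304, a2=0.109, a3=2.912, a4=2.160, a0=6.485; τ=−ln(0.2329)/6.485=0.225 → t=0.687; u2·a0=0.1528·6.485=0.991 ≤ a1=1.304 → R1 fires; Y=3 G=2 P=6 B=8
Draw 6: a1=0.978, a2=0.218, a3=6.656, a4=2.160, a0=10.012; τ=−ln(0.0834)/10.012=0.248 → t=0.935; u2·a0=0.0779·10.012=0.780 ≤ a1=0.978 → R1 fires; Y=2 G=3 P=6 B=9
Draw 7: a1=0.652, a2=0.327, a3=11.232, a4=2.160, a0=14.371; τ=−ln(0.5958)/14.371=0.036 → t=0.971; u2·a0=0.7682·14.371=11.040; a1+a2=0.979 < 11.040 ≤ a1+…+a3=12.211 → R3 fires; Y=2 G=2 P=6 B=9
Draw 8: a1=0.652, a2=0.218, a3=7.488, a4=2.160, a0=10.518; τ=−ln(0.0842)/10.518=0.235 → t=1.206; u2·a0=0.4908·10.518=5.162; a1+a2=0.870 < 5.162 ≤ a1+…+a3=8.358 → R3 fires; Y=2 G=1 P=6 B=9
Draw 9: a1=0.652, a2=0.109, a3=3.744, a4=2.160, a0=6.665; τ=−ln(0.2764)/6.665=0.193 → t=1.399; u2·a0=0.5794·6.665=3.862; a1+a2=0.761 < 3.862 ≤ a1+…+a3=4.505 → R3 fires; Y=2 G=0 P=6 B=9
Draw 10: a1=0.652, a2=0.000, a3=0.000, a4=2.160, a0=2.812; τ=−ln(0.2643)/2.812=0.473 → t=1.873; u2·a0=0.0912·2.812=0.256 ≤ a1=0.652 → R1 fires; Y=1 G=1 P=6 B=10
Draw 11: a1=0.326, a2=0.109, a3=4.160, a4=2.160, a0=6.755; τ=−ln(0.2723)/6.755=0.193 → t=2.065 > T=1.88: stop.
At T=1.88: Y=1 G=1 P=6 B=10; the largest is B.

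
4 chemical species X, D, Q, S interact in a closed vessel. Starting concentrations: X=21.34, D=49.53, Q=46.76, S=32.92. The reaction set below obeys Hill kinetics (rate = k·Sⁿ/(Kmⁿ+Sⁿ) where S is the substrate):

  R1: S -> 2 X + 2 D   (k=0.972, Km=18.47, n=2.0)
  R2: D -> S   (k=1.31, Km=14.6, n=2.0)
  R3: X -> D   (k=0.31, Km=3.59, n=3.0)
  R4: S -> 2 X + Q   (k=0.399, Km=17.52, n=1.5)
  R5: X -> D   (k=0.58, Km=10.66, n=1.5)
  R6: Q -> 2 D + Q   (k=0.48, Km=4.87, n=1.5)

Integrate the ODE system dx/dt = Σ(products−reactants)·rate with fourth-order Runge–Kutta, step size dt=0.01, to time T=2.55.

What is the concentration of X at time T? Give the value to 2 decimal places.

X at T = 24.68

RK4 with dt=0.01: 255 steps to T=2.55. Trajectory (selected grid times):
t=0.00: X=21.34 D=49.53 Q=46.76 S=32.92
t=0.28: X=21.71 D=50.07 Q=46.84 S=32.97
t=0.57: X=22.09 D=50.64 Q=46.92 S=33.02
t=0.85: X=22.46 D=51.18 Q=47.00 S=33.07
t=1.13: X=22.82 D=51.73 Q=47.09 S=33.12
t=1.42: X=23.20 D=52.29 Q=47.17 S=33.18
t=1.70: X=23.57 D=52.84 Q=47.25 S=33.23
t=1.98: X=23.94 D=53.38 Q=47.33 S=33.28
t=2.27: X=24.32 D=53.95 Q=47.41 S=33.34
t=2.55: X=24.68 D=54.50 Q=47.50 S=33.39
Read off X at T=2.55: 24.68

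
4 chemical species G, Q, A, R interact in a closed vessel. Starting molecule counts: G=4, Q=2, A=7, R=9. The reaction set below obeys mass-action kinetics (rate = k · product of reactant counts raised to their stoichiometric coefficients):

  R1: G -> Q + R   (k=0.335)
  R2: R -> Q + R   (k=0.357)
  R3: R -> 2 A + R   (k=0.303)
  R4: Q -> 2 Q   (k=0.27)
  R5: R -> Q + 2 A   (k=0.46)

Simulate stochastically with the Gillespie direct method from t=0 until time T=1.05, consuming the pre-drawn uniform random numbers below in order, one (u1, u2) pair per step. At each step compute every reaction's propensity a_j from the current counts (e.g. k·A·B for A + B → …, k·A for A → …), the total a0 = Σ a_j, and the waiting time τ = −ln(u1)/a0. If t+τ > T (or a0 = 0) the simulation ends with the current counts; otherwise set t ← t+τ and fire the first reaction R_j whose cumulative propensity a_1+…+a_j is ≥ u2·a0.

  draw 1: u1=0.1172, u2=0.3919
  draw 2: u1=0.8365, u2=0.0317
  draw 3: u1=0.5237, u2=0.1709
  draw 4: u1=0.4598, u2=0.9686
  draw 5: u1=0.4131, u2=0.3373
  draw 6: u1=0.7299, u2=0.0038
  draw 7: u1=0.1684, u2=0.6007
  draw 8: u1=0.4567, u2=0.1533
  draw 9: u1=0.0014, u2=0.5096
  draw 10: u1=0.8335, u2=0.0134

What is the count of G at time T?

G at T = 2

t=0.000: G=4 Q=2 A=7 R=9
Draw 1: a1=1.340, a2=3.213, a3=2.727, a4=0.540, a5=4.140, a0=11.960; τ=−ln(0.1172)/11.960=0.179 → t=0.179; u2·a0=0.3919·11.960=4.687; a1+a2=4.553 < 4.687 ≤ a1+…+a3=7.280 → R3 fires; G=4 Q=2 A=9 R=9
Draw 2: a1=1.340, a2=3.213, a3=2.727, a4=0.540, a5=4.140, a0=11.960; τ=−ln(0.8365)/11.960=0.015 → t=0.194; u2·a0=0.0317·11.960=0.379 ≤ a1=1.340 → R1 fires; G=3 Q=3 A=9 R=10
Draw 3: a1=1.005, a2=3.570, a3=3.030, a4=0.810, a5=4.600, a0=13.015; τ=−ln(0.5237)/13.015=0.050 → t=0.244; u2·a0=0.1709·13.015=2.224; a1=1.005 < 2.224 ≤ a1+a2=4.575 → R2 fires; G=3 Q=4 A=9 R=10
Draw 4: a1=1.005, a2=3.570, a3=3.030, a4=1.080, a5=4.600, a0=13.285; τ=−ln(0.4598)/13.285=0.058 → t=0.302; u2·a0=0.9686·13.285=12.868; a1+…+a4=8.685 < 12.868 ≤ a1+…+a5=13.285 → R5 fires; G=3 Q=5 A=11 R=9
Draw 5: a1=1.005, a2=3.213, a3=2.727, a4=1.350, a5=4.140, a0=12.435; τ=−ln(0.4131)/12.435=0.071 → t=0.373; u2·a0=0.3373·12.435=4.194; a1=1.005 < 4.194 ≤ a1+a2=4.218 → R2 fires; G=3 Q=6 A=11 R=9
Draw 6: a1=1.005, a2=3.213, a3=2.727, a4=1.620, a5=4.140, a0=12.705; τ=−ln(0.7299)/12.705=0.025 → t=0.398; u2·a0=0.0038·12.705=0.048 ≤ a1=1.005 → R1 fires; G=2 Q=7 A=11 R=10
Draw 7: a1=0.670, a2=3.570, a3=3.030, a4=1.890, a5=4.600, a0=13.760; τ=−ln(0.1684)/13.760=0.129 → t=0.528; u2·a0=0.6007·13.760=8.266; a1+…+a3=7.270 < 8.266 ≤ a1+…+a4=9.160 → R4 fires; G=2 Q=8 A=11 R=10
Draw 8: a1=0.670, a2=3.570, a3=3.030, a4=2.160, a5=4.600, a0=14.030; τ=−ln(0.4567)/14.030=0.056 → t=0.584; u2·a0=0.1533·14.030=2.151; a1=0.670 < 2.151 ≤ a1+a2=4.240 → R2 fires; G=2 Q=9 A=11 R=10
Draw 9: a1=0.670, a2=3.570, a3=3.030, a4=2.430, a5=4.600, a0=14.300; τ=−ln(0.0014)/14.300=0.460 → t=1.043; u2·a0=0.5096·14.300=7.287; a1+…+a3=7.270 < 7.287 ≤ a1+…+a4=9.700 → R4 fires; G=2 Q=10 A=11 R=10
Draw 10: a1=0.670, a2=3.570, a3=3.030, a4=2.700, a5=4.600, a0=14.570; τ=−ln(0.8335)/14.570=0.012 → t=1.056 > T=1.05: stop.
Read off G at T=1.05: 2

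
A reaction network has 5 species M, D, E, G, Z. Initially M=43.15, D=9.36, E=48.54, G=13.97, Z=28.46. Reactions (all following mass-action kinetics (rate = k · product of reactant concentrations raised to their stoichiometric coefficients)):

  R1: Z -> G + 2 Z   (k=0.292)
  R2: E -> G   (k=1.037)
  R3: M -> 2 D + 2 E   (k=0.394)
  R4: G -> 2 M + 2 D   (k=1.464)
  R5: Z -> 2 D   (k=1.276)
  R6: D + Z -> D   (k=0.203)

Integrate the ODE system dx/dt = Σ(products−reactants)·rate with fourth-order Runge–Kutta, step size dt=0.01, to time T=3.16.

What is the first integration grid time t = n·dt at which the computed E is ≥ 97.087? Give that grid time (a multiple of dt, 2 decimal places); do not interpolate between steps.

RK4 with dt=0.01: 316 steps to T=3.16. Trajectory (selected grid times):
t=0.00: M=43.15 D=9.36 E=48.54 G=13.97 Z=28.46
t=0.35: M=55.78 D=53.57 E=45.17 G=22.44 Z=2.00
t=0.70: M=72.14 D=96.71 E=46.29 G=26.38 Z=0.01
t=1.05: M=89.67 D=147.69 E=51.02 G=29.60 Z=0.00
t=1.40: M=108.22 D=207.12 E=58.48 G=33.32 Z=0.00
t=1.76: M=128.99 D=278.28 E=68.45 G=38.16 Z=0.00
t=2.11: M=151.69 D=358.95 E=80.18 G=44.06 Z=0.00
t=2.46: M=177.74 D=453.01 E=93.98 G=51.24 Z=0.00
t=2.53: M=183.43 D=473.63 E=97.01 G=52.84 Z=0.00
t=2.54: M=184.25 D=476.63 E=97.45 G=53.07 Z=0.00
t=2.81: M=207.98 D=562.87 E=110.10 G=59.81 Z=0.00
t=3.16: M=243.27 D=691.31 E=128.92 G=69.93 Z=0.00
E(2.53)=97.009 < 97.087 but E(2.54)=97.450 ≥ 97.087, so the first grid time is t=2.54.

Threshold first reached at t = 2.54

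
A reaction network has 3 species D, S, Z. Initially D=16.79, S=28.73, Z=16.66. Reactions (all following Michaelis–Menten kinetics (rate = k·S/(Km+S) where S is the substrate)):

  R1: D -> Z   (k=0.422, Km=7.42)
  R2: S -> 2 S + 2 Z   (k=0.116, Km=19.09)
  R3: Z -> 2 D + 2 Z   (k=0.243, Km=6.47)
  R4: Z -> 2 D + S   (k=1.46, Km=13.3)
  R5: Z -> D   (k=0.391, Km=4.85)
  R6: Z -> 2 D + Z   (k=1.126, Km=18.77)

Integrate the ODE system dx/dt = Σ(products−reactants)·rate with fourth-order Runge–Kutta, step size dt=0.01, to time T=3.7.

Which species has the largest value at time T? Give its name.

RK4 with dt=0.01: 370 steps to T=3.7. Trajectory (selected grid times):
t=0.00: D=16.79 S=28.73 Z=16.66
t=0.41: D=18.03 S=29.09 Z=16.45
t=0.82: D=19.27 S=29.45 Z=16.25
t=1.23: D=20.49 S=29.81 Z=16.06
t=1.64: D=21.70 S=30.16 Z=15.86
t=2.06: D=22.94 S=30.52 Z=15.67
t=2.47: D=24.13 S=30.88 Z=15.49
t=2.88: D=25.32 S=31.23 Z=15.31
t=3.29: D=26.50 S=31.58 Z=15.13
t=3.70: D=27.67 S=31.92 Z=14.95
At T=3.7: D=27.67 S=31.92 Z=14.95; the largest is S.

Dominant species at T: S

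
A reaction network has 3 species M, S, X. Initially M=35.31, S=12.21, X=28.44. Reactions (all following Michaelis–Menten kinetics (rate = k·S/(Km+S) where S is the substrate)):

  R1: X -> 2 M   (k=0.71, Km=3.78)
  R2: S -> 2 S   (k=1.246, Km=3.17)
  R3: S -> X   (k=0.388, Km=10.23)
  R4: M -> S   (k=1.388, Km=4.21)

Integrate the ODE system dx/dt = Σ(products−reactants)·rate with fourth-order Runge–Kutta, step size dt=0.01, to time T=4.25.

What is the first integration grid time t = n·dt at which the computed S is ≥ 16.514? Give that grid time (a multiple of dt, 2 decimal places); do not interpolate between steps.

RK4 with dt=0.01: 425 steps to T=4.25. Trajectory (selected grid times):
t=0.00: M=35.31 S=12.21 X=28.44
t=0.47: M=35.32 S=13.16 X=28.25
t=0.94: M=35.32 S=14.11 X=28.06
t=1.42: M=35.33 S=15.09 X=27.87
t=1.89: M=35.33 S=16.05 X=27.68
t=2.11: M=35.33 S=16.50 X=27.60
t=2.12: M=35.33 S=16.52 X=27.59
t=2.36: M=35.34 S=17.01 X=27.50
t=2.83: M=35.34 S=17.98 X=27.32
t=3.31: M=35.34 S=18.96 X=27.14
t=3.78: M=35.34 S=19.93 X=26.97
t=4.25: M=35.35 S=20.90 X=26.80
S(2.11)=16.501 < 16.514 but S(2.12)=16.521 ≥ 16.514, so the first grid time is t=2.12.

Threshold first reached at t = 2.12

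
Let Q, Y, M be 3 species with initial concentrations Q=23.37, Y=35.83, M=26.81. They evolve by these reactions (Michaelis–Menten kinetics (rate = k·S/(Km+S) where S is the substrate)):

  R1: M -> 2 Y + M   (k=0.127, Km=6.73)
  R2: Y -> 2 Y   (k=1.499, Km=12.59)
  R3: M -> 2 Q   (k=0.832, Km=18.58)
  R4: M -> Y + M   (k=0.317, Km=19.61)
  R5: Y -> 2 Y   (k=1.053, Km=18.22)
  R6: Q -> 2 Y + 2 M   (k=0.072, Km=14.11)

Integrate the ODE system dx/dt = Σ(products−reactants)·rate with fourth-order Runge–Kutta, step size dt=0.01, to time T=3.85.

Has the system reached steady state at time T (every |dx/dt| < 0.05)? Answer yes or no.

Steady state at T: no

RK4 with dt=0.01: 385 steps to T=3.85. Trajectory (selected grid times):
t=0.00: Q=23.37 Y=35.83 M=26.81
t=0.43: Q=23.77 Y=36.81 M=26.64
t=0.86: Q=24.17 Y=37.81 M=26.47
t=1.28: Q=24.57 Y=38.78 M=26.30
t=1.71: Q=24.96 Y=39.78 M=26.13
t=2.14: Q=25.36 Y=40.79 M=25.96
t=2.57: Q=25.76 Y=41.80 M=25.79
t=2.99: Q=26.14 Y=42.79 M=25.63
t=3.42: Q=26.54 Y=43.82 M=25.46
t=3.85: Q=26.93 Y=44.84 M=25.30
Rates at T: R1=0.1003, R2=1.1704, R3=0.4797, R4=0.1786, R5=0.7488, R6=0.0472
dx/dt at T (Σ net stoichiometry × rate): Q=+0.9121, Y=+2.3928, M=-0.3852
Largest |dx/dt| is |+2.3928| (Y) ≥ 0.05 → not steady.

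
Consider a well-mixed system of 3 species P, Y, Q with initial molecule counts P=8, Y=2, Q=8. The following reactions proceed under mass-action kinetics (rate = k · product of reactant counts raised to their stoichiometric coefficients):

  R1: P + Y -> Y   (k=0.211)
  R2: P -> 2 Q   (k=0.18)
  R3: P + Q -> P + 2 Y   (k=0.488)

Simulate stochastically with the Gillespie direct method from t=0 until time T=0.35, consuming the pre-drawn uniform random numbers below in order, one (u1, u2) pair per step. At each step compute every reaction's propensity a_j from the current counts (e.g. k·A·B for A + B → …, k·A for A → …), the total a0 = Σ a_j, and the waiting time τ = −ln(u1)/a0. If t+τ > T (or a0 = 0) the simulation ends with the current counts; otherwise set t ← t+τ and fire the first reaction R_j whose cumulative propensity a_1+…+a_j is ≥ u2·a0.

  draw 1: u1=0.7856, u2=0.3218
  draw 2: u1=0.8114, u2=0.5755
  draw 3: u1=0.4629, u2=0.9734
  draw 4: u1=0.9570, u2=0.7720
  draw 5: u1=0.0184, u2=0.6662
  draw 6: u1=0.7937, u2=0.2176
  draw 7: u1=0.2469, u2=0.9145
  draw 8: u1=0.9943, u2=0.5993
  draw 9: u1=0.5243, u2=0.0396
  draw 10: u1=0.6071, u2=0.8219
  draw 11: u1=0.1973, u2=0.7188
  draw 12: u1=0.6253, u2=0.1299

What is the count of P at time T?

t=0.000: P=8 Y=2 Q=8
Draw 1: a1=3.376, a2=1.440, a3=31.232, a0=36.048; τ=−ln(0.7856)/36.048=0.007 → t=0.007; u2·a0=0.3218·36.048=11.600; a1+a2=4.816 < 11.600 ≤ a1+…+a3=36.048 → R3 fires; P=8 Y=4 Q=7
Draw 2: a1=6.752, a2=1.440, a3=27.328, a0=35.520; τ=−ln(0.8114)/35.520=0.006 → t=0.013; u2·a0=0.5755·35.520=20.442; a1+a2=8.192 < 20.442 ≤ a1+…+a3=35.520 → R3 fires; P=8 Y=6 Q=6
Draw 3: a1=10.128, a2=1.440, a3=23.424, a0=34.992; τ=−ln(0.4629)/34.992=0.022 → t=0.035; u2·a0=0.9734·34.992=34.061; a1+a2=11.568 < 34.061 ≤ a1+…+a3=34.992 → R3 fires; P=8 Y=8 Q=5
Draw 4: a1=13.504, a2=1.440, a3=19.520, a0=34.464; τ=−ln(0.9570)/34.464=0.001 → t=0.036; u2·a0=0.7720·34.464=26.606; a1+a2=14.944 < 26.606 ≤ a1+…+a3=34.464 → R3 fires; P=8 Y=10 Q=4
Draw 5: a1=16.880, a2=1.440, a3=15.616, a0=33.936; τ=−ln(0.0184)/33.936=0.118 → t=0.154; u2·a0=0.6662·33.936=22.608; a1+a2=18.320 < 22.608 ≤ a1+…+a3=33.936 → R3 fires; P=8 Y=12 Q=3
Draw 6: a1=20.256, a2=1.440, a3=11.712, a0=33.408; τ=−ln(0.7937)/33.408=0.007 → t=0.161; u2·a0=0.2176·33.408=7.270 ≤ a1=20.256 → R1 fires; P=7 Y=12 Q=3
Draw 7: a1=17.724, a2=1.260, a3=10.248, a0=29.232; τ=−ln(0.2469)/29.232=0.048 → t=0.208; u2·a0=0.9145·29.232=26.733; a1+a2=18.984 < 26.733 ≤ a1+…+a3=29.232 → R3 fires; P=7 Y=14 Q=2
Draw 8: a1=20.678, a2=1.260, a3=6.832, a0=28.770; τ=−ln(0.9943)/28.770=0.000 → t=0.209; u2·a0=0.5993·28.770=17.242 ≤ a1=20.678 → R1 fires; P=6 Y=14 Q=2
Draw 9: a1=17.724, a2=1.080, a3=5.856, a0=24.660; τ=−ln(0.5243)/24.660=0.026 → t=0.235; u2·a0=0.0396·24.660=0.977 ≤ a1=17.724 → R1 fires; P=5 Y=14 Q=2
Draw 10: a1=14.770, a2=0.900, a3=4.880, a0=20.550; τ=−ln(0.6071)/20.550=0.024 → t=0.259; u2·a0=0.8219·20.550=16.890; a1+a2=15.670 < 16.890 ≤ a1+…+a3=20.550 → R3 fires; P=5 Y=16 Q=1
Draw 11: a1=16.880, a2=0.900, a3=2.440, a0=20.220; τ=−ln(0.1973)/20.220=0.080 → t=0.339; u2·a0=0.7188·20.220=14.534 ≤ a1=16.880 → R1 fires; P=4 Y=16 Q=1
Draw 12: a1=13.504, a2=0.720, a3=1.952, a0=16.176; τ=−ln(0.6253)/16.176=0.029 → t=0.368 > T=0.35: stop.
Read off P at T=0.35: 4

P at T = 4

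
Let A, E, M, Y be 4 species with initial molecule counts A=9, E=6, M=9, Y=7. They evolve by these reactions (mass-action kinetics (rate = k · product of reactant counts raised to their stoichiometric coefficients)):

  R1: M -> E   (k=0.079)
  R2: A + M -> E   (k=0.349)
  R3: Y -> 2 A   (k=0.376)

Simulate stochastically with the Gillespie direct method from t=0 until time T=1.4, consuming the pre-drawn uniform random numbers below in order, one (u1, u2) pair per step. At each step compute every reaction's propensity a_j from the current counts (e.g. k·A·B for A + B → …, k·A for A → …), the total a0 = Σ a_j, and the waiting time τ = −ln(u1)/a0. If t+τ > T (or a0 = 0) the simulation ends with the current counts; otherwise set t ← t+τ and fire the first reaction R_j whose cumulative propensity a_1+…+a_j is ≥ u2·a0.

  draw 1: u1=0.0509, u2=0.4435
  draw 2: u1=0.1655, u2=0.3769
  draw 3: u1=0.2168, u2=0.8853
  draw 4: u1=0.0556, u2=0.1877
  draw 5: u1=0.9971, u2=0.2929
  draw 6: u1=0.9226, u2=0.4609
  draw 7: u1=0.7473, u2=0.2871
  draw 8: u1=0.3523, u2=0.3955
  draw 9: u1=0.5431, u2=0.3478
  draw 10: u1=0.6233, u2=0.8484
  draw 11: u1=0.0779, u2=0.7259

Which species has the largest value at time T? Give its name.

t=0.000: A=9 E=6 M=9 Y=7
Draw 1: a1=0.711, a2=28.269, a3=2.632, a0=31.612; τ=−ln(0.0509)/31.612=0.094 → t=0.094; u2·a0=0.4435·31.612=14.020; a1=0.711 < 14.020 ≤ a1+a2=28.980 → R2 fires; A=8 E=7 M=8 Y=7
Draw 2: a1=0.632, a2=22.336, a3=2.632, a0=25.600; τ=−ln(0.1655)/25.600=0.070 → t=0.164; u2·a0=0.3769·25.600=9.649; a1=0.632 < 9.649 ≤ a1+a2=22.968 → R2 fires; A=7 E=8 M=7 Y=7
Draw 3: a1=0.553, a2=17.101, a3=2.632, a0=20.286; τ=−ln(0.2168)/20.286=0.075 → t=0.240; u2·a0=0.8853·20.286=17.959; a1+a2=17.654 < 17.959 ≤ a1+…+a3=20.286 → R3 fires; A=9 E=8 M=7 Y=6
Draw 4: a1=0.553, a2=21.987, a3=2.256, a0=24.796; τ=−ln(0.0556)/24.796=0.117 → t=0.356; u2·a0=0.1877·24.796=4.654; a1=0.553 < 4.654 ≤ a1+a2=22.540 → R2 fires; A=8 E=9 M=6 Y=6
Draw 5: a1=0.474, a2=16.752, a3=2.256, a0=19.482; τ=−ln(0.9971)/19.482=0.000 → t=0.357; u2·a0=0.2929·19.482=5.706; a1=0.474 < 5.706 ≤ a1+a2=17.226 → R2 fires; A=7 E=10 M=5 Y=6
Draw 6: a1=0.395, a2=12.215, a3=2.256, a0=14.866; τ=−ln(0.9226)/14.866=0.005 → t=0.362; u2·a0=0.4609·14.866=6.852; a1=0.395 < 6.852 ≤ a1+a2=12.610 → R2 fires; A=6 E=11 M=4 Y=6
Draw 7: a1=0.316, a2=8.376, a3=2.256, a0=10.948; τ=−ln(0.7473)/10.948=0.027 → t=0.389; u2·a0=0.2871·10.948=3.143; a1=0.316 < 3.143 ≤ a1+a2=8.692 → R2 fires; A=5 E=12 M=3 Y=6
Draw 8: a1=0.237, a2=5.235, a3=2.256, a0=7.728; τ=−ln(0.3523)/7.728=0.135 → t=0.524; u2·a0=0.3955·7.728=3.056; a1=0.237 < 3.056 ≤ a1+a2=5.472 → R2 fires; A=4 E=13 M=2 Y=6
Draw 9: a1=0.158, a2=2.792, a3=2.256, a0=5.206; τ=−ln(0.5431)/5.206=0.117 → t=0.641; u2·a0=0.3478·5.206=1.811; a1=0.158 < 1.811 ≤ a1+a2=2.950 → R2 fires; A=3 E=14 M=1 Y=6
Draw 10: a1=0.079, a2=1.047, a3=2.256, a0=3.382; τ=−ln(0.6233)/3.382=0.140 → t=0.781; u2·a0=0.8484·3.382=2.869; a1+a2=1.126 < 2.869 ≤ a1+…+a3=3.382 → R3 fires; A=5 E=14 M=1 Y=5
Draw 11: a1=0.079, a2=1.745, a3=1.880, a0=3.704; τ=−ln(0.0779)/3.704=0.689 → t=1.470 > T=1.4: stop.
At T=1.4: A=5 E=14 M=1 Y=5; the largest is E.

Dominant species at T: E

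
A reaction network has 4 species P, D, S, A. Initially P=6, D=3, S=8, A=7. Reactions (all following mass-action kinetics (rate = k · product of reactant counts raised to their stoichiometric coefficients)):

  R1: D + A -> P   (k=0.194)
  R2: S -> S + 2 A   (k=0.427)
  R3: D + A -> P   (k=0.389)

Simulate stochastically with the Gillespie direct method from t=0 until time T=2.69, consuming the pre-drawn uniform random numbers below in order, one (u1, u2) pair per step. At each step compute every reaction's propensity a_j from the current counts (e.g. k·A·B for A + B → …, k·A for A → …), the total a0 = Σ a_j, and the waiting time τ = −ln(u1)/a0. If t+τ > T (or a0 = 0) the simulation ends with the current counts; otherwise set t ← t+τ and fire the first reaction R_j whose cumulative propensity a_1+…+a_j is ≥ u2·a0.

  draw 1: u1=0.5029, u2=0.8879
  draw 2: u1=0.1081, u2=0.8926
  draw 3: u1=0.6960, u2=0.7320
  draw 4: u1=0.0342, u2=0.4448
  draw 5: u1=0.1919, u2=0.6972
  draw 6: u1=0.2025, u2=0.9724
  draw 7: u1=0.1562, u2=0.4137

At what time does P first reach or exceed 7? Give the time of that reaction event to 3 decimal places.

Threshold first reached at t = 0.044

t=0.000: P=6 D=3 S=8 A=7
Draw 1: a1=4.074, a2=3.416, a3=8.169, a0=15.659; τ=−ln(0.5029)/15.659=0.044 → t=0.044; u2·a0=0.8879·15.659=13.904; a1+a2=7.490 < 13.904 ≤ a1+…+a3=15.659 → R3 fires; P=7 D=2 S=8 A=6
Draw 2: a1=2.328, a2=3.416, a3=4.668, a0=10.412; τ=−ln(0.1081)/10.412=0.214 → t=0.258; u2·a0=0.8926·10.412=9.294; a1+a2=5.744 < 9.294 ≤ a1+…+a3=10.412 → R3 fires; P=8 D=1 S=8 A=5
Draw 3: a1=0.970, a2=3.416, a3=1.945, a0=6.331; τ=−ln(0.6960)/6.331=0.057 → t=0.315; u2·a0=0.7320·6.331=4.634; a1+a2=4.386 < 4.634 ≤ a1+…+a3=6.331 → R3 fires; P=9 D=0 S=8 A=4
Draw 4: a1=0.000, a2=3.416, a3=0.000, a0=3.416; τ=−ln(0.0342)/3.416=0.988 → t=1.303; u2·a0=0.4448·3.416=1.519; a1=0.000 < 1.519 ≤ a1+a2=3.416 → R2 fires; P=9 D=0 S=8 A=6
Draw 5: a1=0.000, a2=3.416, a3=0.000, a0=3.416; τ=−ln(0.1919)/3.416=0.483 → t=1.786; u2·a0=0.6972·3.416=2.382; a1=0.000 < 2.382 ≤ a1+a2=3.416 → R2 fires; P=9 D=0 S=8 A=8
Draw 6: a1=0.000, a2=3.416, a3=0.000, a0=3.416; τ=−ln(0.2025)/3.416=0.468 → t=2.254; u2·a0=0.9724·3.416=3.322; a1=0.000 < 3.322 ≤ a1+a2=3.416 → R2 fires; P=9 D=0 S=8 A=10
Draw 7: a1=0.000, a2=3.416, a3=0.000, a0=3.416; τ=−ln(0.1562)/3.416=0.544 → t=2.797 > T=2.69: stop.
P first becomes ≥ 7 when it reaches 7 at the event at t=0.044.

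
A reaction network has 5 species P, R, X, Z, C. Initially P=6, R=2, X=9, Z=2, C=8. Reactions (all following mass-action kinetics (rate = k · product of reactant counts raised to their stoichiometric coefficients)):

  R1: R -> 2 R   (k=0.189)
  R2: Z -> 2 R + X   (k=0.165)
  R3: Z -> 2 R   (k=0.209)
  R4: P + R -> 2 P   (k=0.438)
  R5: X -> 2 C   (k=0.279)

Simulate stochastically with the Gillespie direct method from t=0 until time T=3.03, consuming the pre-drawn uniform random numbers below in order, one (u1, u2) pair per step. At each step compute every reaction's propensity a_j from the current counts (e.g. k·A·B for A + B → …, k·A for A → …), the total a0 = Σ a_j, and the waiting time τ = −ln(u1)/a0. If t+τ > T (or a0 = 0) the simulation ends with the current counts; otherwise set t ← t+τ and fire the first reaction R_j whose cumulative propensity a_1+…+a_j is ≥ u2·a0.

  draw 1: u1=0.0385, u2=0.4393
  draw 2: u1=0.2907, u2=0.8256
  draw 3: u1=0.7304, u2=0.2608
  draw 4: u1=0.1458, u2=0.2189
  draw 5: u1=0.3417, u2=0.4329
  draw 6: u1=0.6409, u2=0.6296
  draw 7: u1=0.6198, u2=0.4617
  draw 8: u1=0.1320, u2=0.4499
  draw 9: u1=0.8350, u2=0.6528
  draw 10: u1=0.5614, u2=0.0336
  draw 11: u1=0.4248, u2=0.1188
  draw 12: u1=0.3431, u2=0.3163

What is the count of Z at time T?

Z at T = 0

t=0.000: P=6 R=2 X=9 Z=2 C=8
Draw 1: a1=0.378, a2=0.330, a3=0.418, a4=5.256, a5=2.511, a0=8.893; τ=−ln(0.0385)/8.893=0.366 → t=0.366; u2·a0=0.4393·8.893=3.907; a1+…+a3=1.126 < 3.907 ≤ a1+…+a4=6.382 → R4 fires; P=7 R=1 X=9 Z=2 C=8
Draw 2: a1=0.189, a2=0.330, a3=0.418, a4=3.066, a5=2.511, a0=6.514; τ=−ln(0.2907)/6.514=0.190 → t=0.556; u2·a0=0.8256·6.514=5.378; a1+…+a4=4.003 < 5.378 ≤ a1+…+a5=6.514 → R5 fires; P=7 R=1 X=8 Z=2 C=10
Draw 3: a1=0.189, a2=0.330, a3=0.418, a4=3.066, a5=2.232, a0=6.235; τ=−ln(0.7304)/6.235=0.050 → t=0.606; u2·a0=0.2608·6.235=1.626; a1+…+a3=0.937 < 1.626 ≤ a1+…+a4=4.003 → R4 fires; P=8 R=0 X=8 Z=2 C=10
Draw 4: a1=0.000, a2=0.330, a3=0.418, a4=0.000, a5=2.232, a0=2.980; τ=−ln(0.1458)/2.980=0.646 → t=1.252; u2·a0=0.2189·2.980=0.652; a1+a2=0.330 < 0.652 ≤ a1+…+a3=0.748 → R3 fires; P=8 R=2 X=8 Z=1 C=10
Draw 5: a1=0.378, a2=0.165, a3=0.209, a4=7.008, a5=2.232, a0=9.992; τ=−ln(0.3417)/9.992=0.107 → t=1.360; u2·a0=0.4329·9.992=4.326; a1+…+a3=0.752 < 4.326 ≤ a1+…+a4=7.760 → R4 fires; P=9 R=1 X=8 Z=1 C=10
Draw 6: a1=0.189, a2=0.165, a3=0.209, a4=3.942, a5=2.232, a0=6.737; τ=−ln(0.6409)/6.737=0.066 → t=1.426; u2·a0=0.6296·6.737=4.242; a1+…+a3=0.563 < 4.242 ≤ a1+…+a4=4.505 → R4 fires; P=10 R=0 X=8 Z=1 C=10
Draw 7: a1=0.000, a2=0.165, a3=0.209, a4=0.000, a5=2.232, a0=2.606; τ=−ln(0.6198)/2.606=0.184 → t=1.610; u2·a0=0.4617·2.606=1.203; a1+…+a4=0.374 < 1.203 ≤ a1+…+a5=2.606 → R5 fires; P=10 R=0 X=7 Z=1 C=12
Draw 8: a1=0.000, a2=0.165, a3=0.209, a4=0.000, a5=1.953, a0=2.327; τ=−ln(0.1320)/2.327=0.870 → t=2.480; u2·a0=0.4499·2.327=1.047; a1+…+a4=0.374 < 1.047 ≤ a1+…+a5=2.327 → R5 fires; P=10 R=0 X=6 Z=1 C=14
Draw 9: a1=0.000, a2=0.165, a3=0.209, a4=0.000, a5=1.674, a0=2.048; τ=−ln(0.8350)/2.048=0.088 → t=2.568; u2·a0=0.6528·2.048=1.337; a1+…+a4=0.374 < 1.337 ≤ a1+…+a5=2.048 → R5 fires; P=10 R=0 X=5 Z=1 C=16
Draw 10: a1=0.000, a2=0.165, a3=0.209, a4=0.000, a5=1.395, a0=1.769; τ=−ln(0.5614)/1.769=0.326 → t=2.894; u2·a0=0.0336·1.769=0.059; a1=0.000 < 0.059 ≤ a1+a2=0.165 → R2 fires; P=10 R=2 X=6 Z=0 C=16
Draw 11: a1=0.378, a2=0.000, a3=0.000, a4=8.760, a5=1.674, a0=10.812; τ=−ln(0.4248)/10.812=0.079 → t=2.973; u2·a0=0.1188·10.812=1.284; a1+…+a3=0.378 < 1.284 ≤ a1+…+a4=9.138 → R4 fires; P=11 R=1 X=6 Z=0 C=16
Draw 12: a1=0.189, a2=0.000, a3=0.000, a4=4.818, a5=1.674, a0=6.681; τ=−ln(0.3431)/6.681=0.160 → t=3.133 > T=3.03: stop.
Read off Z at T=3.03: 0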